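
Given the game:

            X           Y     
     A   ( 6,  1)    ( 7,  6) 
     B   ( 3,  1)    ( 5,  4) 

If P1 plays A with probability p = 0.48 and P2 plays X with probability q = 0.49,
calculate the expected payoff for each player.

E[P1] = 5.2152, E[P2] = 3.0196

Work:
E[P1] = p·q·π₁(A,X) + p·(1-q)·π₁(A,Y) + (1-p)·q·π₁(B,X) + (1-p)·(1-q)·π₁(B,Y)
= 0.48·0.49·6 + 0.48·0.51·7 + 0.52·0.49·3 + 0.52·0.51·5
= 5.2152

E[P2] = 3.0196 (similar calculation)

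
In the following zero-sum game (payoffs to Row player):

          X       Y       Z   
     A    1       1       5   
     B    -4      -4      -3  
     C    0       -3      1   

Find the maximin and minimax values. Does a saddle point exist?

Maximin = 1, Minimax = 1, Saddle: True

Work:
Row minimums: [1, -4, -3] → maximin = 1
Column maximums: [1, 1, 5] → minimax = 1
Saddle point exists! Game value = 1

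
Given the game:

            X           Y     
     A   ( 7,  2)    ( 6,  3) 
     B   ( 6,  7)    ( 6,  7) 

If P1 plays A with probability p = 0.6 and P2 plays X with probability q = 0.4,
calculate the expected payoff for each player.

E[P1] = 6.24, E[P2] = 4.36

Work:
E[P1] = p·q·π₁(A,X) + p·(1-q)·π₁(A,Y) + (1-p)·q·π₁(B,X) + (1-p)·(1-q)·π₁(B,Y)
= 0.6·0.4·7 + 0.6·0.6·6 + 0.4·0.4·6 + 0.4·0.6·6
= 6.24

E[P2] = 4.36 (similar calculation)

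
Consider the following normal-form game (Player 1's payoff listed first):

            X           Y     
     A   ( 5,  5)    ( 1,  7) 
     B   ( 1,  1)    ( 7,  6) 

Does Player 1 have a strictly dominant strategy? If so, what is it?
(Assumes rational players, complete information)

No strictly dominant strategy exists for Player 1

Work:
A strategy strictly dominates another if it gives a strictly higher payoff against every opponent action. Compare each pair of P1's strategies column-by-column:
  A vs B: [5 vs 1, 1 vs 7] → A does not strictly dominate B (column Y: 1 ≤ 7)
  B vs A: [1 vs 5, 7 vs 1] → B does not strictly dominate A (column X: 1 ≤ 5)
No single strategy strictly dominates all others → no strictly dominant strategy.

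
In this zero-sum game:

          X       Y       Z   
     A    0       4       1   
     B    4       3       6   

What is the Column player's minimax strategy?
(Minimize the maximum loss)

Column should play X or Y (all achieve the minimum), value = 4

Work:
Column player minimizes Row's maximum payoff:
Column X: max payoff to Row = 4
Column Y: max payoff to Row = 4
Column Z: max payoff to Row = 6
Minimum is 4, achieved by columns X, Y (tied).
Each of X or Y is a minimax strategy.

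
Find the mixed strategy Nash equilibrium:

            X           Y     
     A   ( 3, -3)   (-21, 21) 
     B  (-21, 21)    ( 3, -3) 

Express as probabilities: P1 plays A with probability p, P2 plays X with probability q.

p = 0.5, q = 0.5

Work:
Find probabilities that make opponent indifferent:
P2 chooses q to make P1 indifferent between A and B
P1 chooses p to make P2 indifferent between X and Y
Mixed NE: P1 plays (A: 0.5, B: 0.5), P2 plays (X: 0.5, Y: 0.5)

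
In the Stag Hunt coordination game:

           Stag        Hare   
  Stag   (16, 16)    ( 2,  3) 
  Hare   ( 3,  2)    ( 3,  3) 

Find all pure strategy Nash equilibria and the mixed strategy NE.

Pure NE: (Stag, Stag) and (Hare, Hare); Mixed NE: p = 0.0714, q = 0.0714

Work:
Check pure NE:
(Stag, Stag): (16, 16) - no unilateral deviation beneficial
(Hare, Hare): (3, 3) - no unilateral deviation beneficial
Mixed NE: P1 plays Stag with p = 0.0714, P2 plays Stag with q = 0.0714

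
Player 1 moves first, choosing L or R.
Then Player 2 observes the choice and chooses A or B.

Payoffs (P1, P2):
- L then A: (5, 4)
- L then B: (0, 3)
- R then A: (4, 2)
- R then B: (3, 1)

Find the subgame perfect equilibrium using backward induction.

P1 plays L, P2 plays A after L and A after R; Payoff (5, 4)

Work:
Backward induction:
After L: P2 chooses A → P1 gets 5
After R: P2 chooses A → P1 gets 4
P1 chooses L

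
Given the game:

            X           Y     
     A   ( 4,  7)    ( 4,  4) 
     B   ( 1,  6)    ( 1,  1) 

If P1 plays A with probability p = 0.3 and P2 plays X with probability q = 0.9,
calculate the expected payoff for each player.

E[P1] = 1.9, E[P2] = 5.86

Work:
E[P1] = p·q·π₁(A,X) + p·(1-q)·π₁(A,Y) + (1-p)·q·π₁(B,X) + (1-p)·(1-q)·π₁(B,Y)
= 0.3·0.9·4 + 0.3·0.1·4 + 0.7·0.9·1 + 0.7·0.1·1
= 1.9

E[P2] = 5.86 (similar calculation)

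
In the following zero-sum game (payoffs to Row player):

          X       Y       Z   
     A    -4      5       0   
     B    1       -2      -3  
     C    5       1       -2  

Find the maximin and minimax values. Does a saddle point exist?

Maximin = -2, Minimax = 0, Saddle: False

Work:
Row minimums: [-4, -3, -2] → maximin = -2
Column maximums: [5, 5, 0] → minimax = 0
No saddle point (maximin ≠ minimax). Mixed strategy needed.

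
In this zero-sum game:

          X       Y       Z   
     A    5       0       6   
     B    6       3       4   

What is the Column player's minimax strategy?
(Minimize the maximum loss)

Column should play Y, value = 3

Work:
Column player minimizes Row's maximum payoff:
Column X: max payoff to Row = 6
Column Y: max payoff to Row = 3
Column Z: max payoff to Row = 6
Minimum is 3, achieved by column Y.
Minimax strategy: Y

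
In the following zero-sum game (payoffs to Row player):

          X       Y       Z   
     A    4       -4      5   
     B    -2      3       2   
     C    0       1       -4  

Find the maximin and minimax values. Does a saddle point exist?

Maximin = -2, Minimax = 3, Saddle: False

Work:
Row minimums: [-4, -2, -4] → maximin = -2
Column maximums: [4, 3, 5] → minimax = 3
No saddle point (maximin ≠ minimax). Mixed strategy needed.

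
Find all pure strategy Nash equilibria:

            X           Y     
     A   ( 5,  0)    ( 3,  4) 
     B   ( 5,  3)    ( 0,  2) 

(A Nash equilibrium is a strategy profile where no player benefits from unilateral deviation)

Nash equilibrium: (A, Y), (B, X)

Work:
Best responses:
  P1 vs X: payoffs [5, 5] → best response A/B (payoff 5)
  P1 vs Y: payoffs [3, 0] → best response A (payoff 3)
  P2 vs A: payoffs [0, 4] → best response Y (payoff 4)
  P2 vs B: payoffs [3, 2] → best response X (payoff 3)
Mutual best responses: (A,Y), (B,X) → Nash equilibria.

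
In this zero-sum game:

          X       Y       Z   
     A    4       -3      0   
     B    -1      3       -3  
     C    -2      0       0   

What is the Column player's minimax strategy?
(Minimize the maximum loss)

Column should play Z, value = 0

Work:
Column player minimizes Row's maximum payoff:
Column X: max payoff to Row = 4
Column Y: max payoff to Row = 3
Column Z: max payoff to Row = 0
Minimum is 0, achieved by column Z.
Minimax strategy: Z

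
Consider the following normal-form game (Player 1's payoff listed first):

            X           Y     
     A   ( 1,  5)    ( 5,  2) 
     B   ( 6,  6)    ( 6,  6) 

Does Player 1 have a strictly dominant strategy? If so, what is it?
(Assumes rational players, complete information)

Yes, Player 1's strictly dominant strategy is B

Work:
A strategy strictly dominates another if it gives a strictly higher payoff against every opponent action. Compare each pair of P1's strategies column-by-column:
  A vs B: [1 vs 6, 5 vs 6] → A does not strictly dominate B (column X: 1 ≤ 6)
  B vs A: [6 vs 1, 6 vs 5] → B strictly dominates A
B strictly dominates every other strategy → strictly dominant.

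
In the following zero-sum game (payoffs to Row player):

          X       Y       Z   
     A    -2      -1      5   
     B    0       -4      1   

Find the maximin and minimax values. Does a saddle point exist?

Maximin = -2, Minimax = -1, Saddle: False

Work:
Row minimums: [-2, -4] → maximin = -2
Column maximums: [0, -1, 5] → minimax = -1
No saddle point (maximin ≠ minimax). Mixed strategy needed.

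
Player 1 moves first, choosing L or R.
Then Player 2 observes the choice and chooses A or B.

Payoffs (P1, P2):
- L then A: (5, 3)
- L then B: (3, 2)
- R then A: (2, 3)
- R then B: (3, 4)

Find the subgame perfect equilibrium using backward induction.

P1 plays L, P2 plays A after L and B after R; Payoff (5, 3)

Work:
Backward induction:
After L: P2 chooses A → P1 gets 5
After R: P2 chooses B → P1 gets 3
P1 chooses L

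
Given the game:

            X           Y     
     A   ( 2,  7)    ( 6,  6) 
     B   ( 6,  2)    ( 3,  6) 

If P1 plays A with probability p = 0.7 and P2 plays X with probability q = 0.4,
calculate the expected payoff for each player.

E[P1] = 4.34, E[P2] = 5.8

Work:
E[P1] = p·q·π₁(A,X) + p·(1-q)·π₁(A,Y) + (1-p)·q·π₁(B,X) + (1-p)·(1-q)·π₁(B,Y)
= 0.7·0.4·2 + 0.7·0.6·6 + 0.3·0.4·6 + 0.3·0.6·3
= 4.34

E[P2] = 5.8 (similar calculation)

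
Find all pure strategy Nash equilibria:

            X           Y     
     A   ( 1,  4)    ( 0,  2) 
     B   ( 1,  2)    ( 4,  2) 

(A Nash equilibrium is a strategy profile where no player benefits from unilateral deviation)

Nash equilibrium: (A, X), (B, X), (B, Y)

Work:
Best responses:
  P1 vs X: payoffs [1, 1] → best response A/B (payoff 1)
  P1 vs Y: payoffs [0, 4] → best response B (payoff 4)
  P2 vs A: payoffs [4, 2] → best response X (payoff 4)
  P2 vs B: payoffs [2, 2] → best response X/Y (payoff 2)
Mutual best responses: (A,X), (B,X), (B,Y) → Nash equilibria.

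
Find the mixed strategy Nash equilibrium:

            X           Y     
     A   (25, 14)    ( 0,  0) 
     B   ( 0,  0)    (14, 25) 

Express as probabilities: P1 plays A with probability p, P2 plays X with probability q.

p = 0.641, q = 0.359

Work:
Find probabilities that make opponent indifferent:
P2 chooses q to make P1 indifferent between A and B
P1 chooses p to make P2 indifferent between X and Y
Mixed NE: P1 plays (A: 0.641, B: 0.359), P2 plays (X: 0.359, Y: 0.641)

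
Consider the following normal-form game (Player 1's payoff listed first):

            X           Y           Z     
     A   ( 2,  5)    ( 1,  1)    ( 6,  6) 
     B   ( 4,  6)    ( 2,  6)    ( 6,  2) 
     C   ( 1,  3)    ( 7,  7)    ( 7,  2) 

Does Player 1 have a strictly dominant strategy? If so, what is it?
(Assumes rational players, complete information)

No strictly dominant strategy exists for Player 1

Work:
A strategy strictly dominates another if it gives a strictly higher payoff against every opponent action. Compare each pair of P1's strategies column-by-column:
  A vs B: [2 vs 4, 1 vs 2, 6 vs 6] → A does not strictly dominate B (column X: 2 ≤ 4)
  A vs C: [2 vs 1, 1 vs 7, 6 vs 7] → A does not strictly dominate C (column Y: 1 ≤ 7)
  B vs A: [4 vs 2, 2 vs 1, 6 vs 6] → B does not strictly dominate A (column Z: 6 ≤ 6)
  B vs C: [4 vs 1, 2 vs 7, 6 vs 7] → B does not strictly dominate C (column Y: 2 ≤ 7)
  C vs A: [1 vs 2, 7 vs 1, 7 vs 6] → C does not strictly dominate A (column X: 1 ≤ 2)
  C vs B: [1 vs 4, 7 vs 2, 7 vs 6] → C does not strictly dominate B (column X: 1 ≤ 4)
No single strategy strictly dominates all others → no strictly dominant strategy.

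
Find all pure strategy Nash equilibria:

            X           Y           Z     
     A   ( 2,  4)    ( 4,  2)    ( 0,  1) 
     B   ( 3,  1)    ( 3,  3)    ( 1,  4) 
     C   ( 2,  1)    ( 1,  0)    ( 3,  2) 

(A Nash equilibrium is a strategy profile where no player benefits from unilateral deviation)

Nash equilibrium: (C, Z)

Work:
Best responses:
  P1 vs X: payoffs [2, 3, 2] → best response B (payoff 3)
  P1 vs Y: payoffs [4, 3, 1] → best response A (payoff 4)
  P1 vs Z: payoffs [0, 1, 3] → best response C (payoff 3)
  P2 vs A: payoffs [4, 2, 1] → best response X (payoff 4)
  P2 vs B: payoffs [1, 3, 4] → best response Z (payoff 4)
  P2 vs C: payoffs [1, 0, 2] → best response Z (payoff 2)
Mutual best responses: (C,Z) → Nash equilibria.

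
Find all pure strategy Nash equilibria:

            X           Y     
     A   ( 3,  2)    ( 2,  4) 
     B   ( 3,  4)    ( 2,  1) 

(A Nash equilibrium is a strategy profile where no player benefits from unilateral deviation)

Nash equilibrium: (A, Y), (B, X)

Work:
Best responses:
  P1 vs X: payoffs [3, 3] → best response A/B (payoff 3)
  P1 vs Y: payoffs [2, 2] → best response A/B (payoff 2)
  P2 vs A: payoffs [2, 4] → best response Y (payoff 4)
  P2 vs B: payoffs [4, 1] → best response X (payoff 4)
Mutual best responses: (A,Y), (B,X) → Nash equilibria.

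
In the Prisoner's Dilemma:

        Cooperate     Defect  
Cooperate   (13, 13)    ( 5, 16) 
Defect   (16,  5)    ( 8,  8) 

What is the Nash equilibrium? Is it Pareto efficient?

(Defect, Defect) is NE; not Pareto efficient

Work:
Defect dominates Cooperate for both players:
If P2 cooperates: Defect (16) > Cooperate (13)
If P2 defects: Defect (8) > Cooperate (5)
NE: (Defect, Defect) with payoff (8, 8)
But (Cooperate, Cooperate) = (13, 13) Pareto dominates (8, 8)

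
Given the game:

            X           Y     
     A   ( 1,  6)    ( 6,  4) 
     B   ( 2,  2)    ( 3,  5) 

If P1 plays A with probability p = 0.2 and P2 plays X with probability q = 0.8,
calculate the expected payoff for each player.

E[P1] = 2.16, E[P2] = 3.2

Work:
E[P1] = p·q·π₁(A,X) + p·(1-q)·π₁(A,Y) + (1-p)·q·π₁(B,X) + (1-p)·(1-q)·π₁(B,Y)
= 0.2·0.8·1 + 0.2·0.2·6 + 0.8·0.8·2 + 0.8·0.2·3
= 2.16

E[P2] = 3.2 (similar calculation)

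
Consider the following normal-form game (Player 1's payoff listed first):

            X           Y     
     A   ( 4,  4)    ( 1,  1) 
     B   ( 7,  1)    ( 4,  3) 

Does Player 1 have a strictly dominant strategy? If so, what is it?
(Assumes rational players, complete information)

Yes, Player 1's strictly dominant strategy is B

Work:
A strategy strictly dominates another if it gives a strictly higher payoff against every opponent action. Compare each pair of P1's strategies column-by-column:
  A vs B: [4 vs 7, 1 vs 4] → A does not strictly dominate B (column X: 4 ≤ 7)
  B vs A: [7 vs 4, 4 vs 1] → B strictly dominates A
B strictly dominates every other strategy → strictly dominant.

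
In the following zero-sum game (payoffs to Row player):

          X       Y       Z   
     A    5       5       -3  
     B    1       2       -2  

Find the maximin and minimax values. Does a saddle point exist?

Maximin = -2, Minimax = -2, Saddle: True

Work:
Row minimums: [-3, -2] → maximin = -2
Column maximums: [5, 5, -2] → minimax = -2
Saddle point exists! Game value = -2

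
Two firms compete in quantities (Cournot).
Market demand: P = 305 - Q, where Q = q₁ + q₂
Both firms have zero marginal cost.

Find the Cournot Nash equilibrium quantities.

q₁* = q₂* = 101.67; P* = 101.67

Work:
Profit: π_i = P·q_i = (a - q_i - q_j)·q_i
FOC: ∂π_i/∂q_i = a - 2q_i - q_j = 0
Reaction function: q_i = (305 - q_j)/2
Symmetry: q* = 305/3 = 101.67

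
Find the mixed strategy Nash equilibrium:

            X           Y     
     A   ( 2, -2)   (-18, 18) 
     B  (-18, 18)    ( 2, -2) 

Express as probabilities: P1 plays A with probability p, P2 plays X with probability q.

p = 0.5, q = 0.5

Work:
Find probabilities that make opponent indifferent:
P2 chooses q to make P1 indifferent between A and B
P1 chooses p to make P2 indifferent between X and Y
Mixed NE: P1 plays (A: 0.5, B: 0.5), P2 plays (X: 0.5, Y: 0.5)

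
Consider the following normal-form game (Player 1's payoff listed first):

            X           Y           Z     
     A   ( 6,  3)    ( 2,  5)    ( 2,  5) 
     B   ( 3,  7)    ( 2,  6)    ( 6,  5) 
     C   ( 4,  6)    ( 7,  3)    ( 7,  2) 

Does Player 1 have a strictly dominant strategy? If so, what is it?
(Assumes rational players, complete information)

No strictly dominant strategy exists for Player 1

Work:
A strategy strictly dominates another if it gives a strictly higher payoff against every opponent action. Compare each pair of P1's strategies column-by-column:
  A vs B: [6 vs 3, 2 vs 2, 2 vs 6] → A does not strictly dominate B (column Y: 2 ≤ 2)
  A vs C: [6 vs 4, 2 vs 7, 2 vs 7] → A does not strictly dominate C (column Y: 2 ≤ 7)
  B vs A: [3 vs 6, 2 vs 2, 6 vs 2] → B does not strictly dominate A (column X: 3 ≤ 6)
  B vs C: [3 vs 4, 2 vs 7, 6 vs 7] → B does not strictly dominate C (column X: 3 ≤ 4)
  C vs A: [4 vs 6, 7 vs 2, 7 vs 2] → C does not strictly dominate A (column X: 4 ≤ 6)
  C vs B: [4 vs 3, 7 vs 2, 7 vs 6] → C strictly dominates B
No single strategy strictly dominates all others → no strictly dominant strategy.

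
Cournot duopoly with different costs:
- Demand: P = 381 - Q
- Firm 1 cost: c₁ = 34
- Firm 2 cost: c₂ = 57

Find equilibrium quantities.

q₁* = 123.33, q₂* = 100.33

Work:
Reaction: q₁ = (381 - 34 - q₂)/2
Reaction: q₂ = (381 - 57 - q₁)/2
Solve simultaneously:
q₁* = (381 - 2×34 + 57)/3 = 123.33
q₂* = (381 - 2×57 + 34)/3 = 100.33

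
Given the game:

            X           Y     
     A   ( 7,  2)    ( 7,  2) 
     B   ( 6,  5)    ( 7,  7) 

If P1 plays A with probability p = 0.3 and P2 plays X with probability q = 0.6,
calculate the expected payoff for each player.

E[P1] = 6.58, E[P2] = 4.66

Work:
E[P1] = p·q·π₁(A,X) + p·(1-q)·π₁(A,Y) + (1-p)·q·π₁(B,X) + (1-p)·(1-q)·π₁(B,Y)
= 0.3·0.6·7 + 0.3·0.4·7 + 0.7·0.6·6 + 0.7·0.4·7
= 6.58

E[P2] = 4.66 (similar calculation)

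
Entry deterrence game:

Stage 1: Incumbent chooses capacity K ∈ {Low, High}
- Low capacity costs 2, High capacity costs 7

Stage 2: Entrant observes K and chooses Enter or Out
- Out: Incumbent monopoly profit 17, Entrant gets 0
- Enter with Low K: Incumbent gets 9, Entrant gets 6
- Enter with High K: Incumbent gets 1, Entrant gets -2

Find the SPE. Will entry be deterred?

SPE: (High, Enter|Low, Out|High); Entry deterred. Incumbent net profit = 10

Work:
After Low K: Entrant enters (6 > 0)
After High K: Entrant stays out (-2 < 0)
Incumbent: Low → 9−2=7, High → 17−7=10
Incumbent chooses High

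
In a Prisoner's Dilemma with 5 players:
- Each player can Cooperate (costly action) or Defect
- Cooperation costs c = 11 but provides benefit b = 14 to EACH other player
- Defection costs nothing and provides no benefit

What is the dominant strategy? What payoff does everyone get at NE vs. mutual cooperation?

Dominant: Defect; NE payoff = 0; Coop payoff = 45

Work:
Defect dominates (saves cost c = 11, benefit to others is external)
NE: All defect → everyone gets 0
If all cooperate: each receives (4)×14 - 11 = 45
Social dilemma: 45 > 0 but NE gives 0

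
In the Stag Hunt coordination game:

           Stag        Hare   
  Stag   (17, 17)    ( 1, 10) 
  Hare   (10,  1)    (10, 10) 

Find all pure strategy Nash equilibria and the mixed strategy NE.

Pure NE: (Stag, Stag) and (Hare, Hare); Mixed NE: p = 0.5625, q = 0.5625

Work:
Check pure NE:
(Stag, Stag): (17, 17) - no unilateral deviation beneficial
(Hare, Hare): (10, 10) - no unilateral deviation beneficial
Mixed NE: P1 plays Stag with p = 0.5625, P2 plays Stag with q = 0.5625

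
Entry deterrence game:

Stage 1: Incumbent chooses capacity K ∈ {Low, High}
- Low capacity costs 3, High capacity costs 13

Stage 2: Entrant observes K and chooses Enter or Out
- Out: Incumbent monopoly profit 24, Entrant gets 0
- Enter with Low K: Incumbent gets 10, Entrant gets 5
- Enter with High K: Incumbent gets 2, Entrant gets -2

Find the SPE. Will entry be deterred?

SPE: (High, Enter|Low, Out|High); Entry deterred. Incumbent net profit = 11

Work:
After Low K: Entrant enters (5 > 0)
After High K: Entrant stays out (-2 < 0)
Incumbent: Low → 10−3=7, High → 24−13=11
Incumbent chooses High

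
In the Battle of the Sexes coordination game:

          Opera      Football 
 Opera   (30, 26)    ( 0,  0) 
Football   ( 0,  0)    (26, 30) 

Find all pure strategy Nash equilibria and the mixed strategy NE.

Pure NE: (Opera, Opera) and (Football, Football); Mixed NE: p = 0.5357, q = 0.4643

Work:
Check pure NE:
(Opera, Opera): (30, 26) - no unilateral deviation beneficial
(Football, Football): (26, 30) - no unilateral deviation beneficial
Mixed NE: P1 plays Opera with p = 0.5357, P2 plays Opera with q = 0.4643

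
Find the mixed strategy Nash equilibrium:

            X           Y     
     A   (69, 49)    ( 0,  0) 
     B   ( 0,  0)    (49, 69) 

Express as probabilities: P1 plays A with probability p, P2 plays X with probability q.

p = 0.5847, q = 0.4153

Work:
Find probabilities that make opponent indifferent:
P2 chooses q to make P1 indifferent between A and B
P1 chooses p to make P2 indifferent between X and Y
Mixed NE: P1 plays (A: 0.5847, B: 0.4153), P2 plays (X: 0.4153, Y: 0.5847)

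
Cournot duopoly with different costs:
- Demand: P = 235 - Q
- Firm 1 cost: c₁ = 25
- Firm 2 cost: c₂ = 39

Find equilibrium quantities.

q₁* = 74.67, q₂* = 60.67

Work:
Reaction: q₁ = (235 - 25 - q₂)/2
Reaction: q₂ = (235 - 39 - q₁)/2
Solve simultaneously:
q₁* = (235 - 2×25 + 39)/3 = 74.67
q₂* = (235 - 2×39 + 25)/3 = 60.67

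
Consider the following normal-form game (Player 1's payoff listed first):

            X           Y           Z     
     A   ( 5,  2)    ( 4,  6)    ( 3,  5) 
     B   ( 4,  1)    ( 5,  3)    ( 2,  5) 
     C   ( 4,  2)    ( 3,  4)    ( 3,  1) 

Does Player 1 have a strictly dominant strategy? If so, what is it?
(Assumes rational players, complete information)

No strictly dominant strategy exists for Player 1

Work:
A strategy strictly dominates another if it gives a strictly higher payoff against every opponent action. Compare each pair of P1's strategies column-by-column:
  A vs B: [5 vs 4, 4 vs 5, 3 vs 2] → A does not strictly dominate B (column Y: 4 ≤ 5)
  A vs C: [5 vs 4, 4 vs 3, 3 vs 3] → A does not strictly dominate C (column Z: 3 ≤ 3)
  B vs A: [4 vs 5, 5 vs 4, 2 vs 3] → B does not strictly dominate A (column X: 4 ≤ 5)
  B vs C: [4 vs 4, 5 vs 3, 2 vs 3] → B does not strictly dominate C (column X: 4 ≤ 4)
  C vs A: [4 vs 5, 3 vs 4, 3 vs 3] → C does not strictly dominate A (column X: 4 ≤ 5)
  C vs B: [4 vs 4, 3 vs 5, 3 vs 2] → C does not strictly dominate B (column X: 4 ≤ 4)
No single strategy strictly dominates all others → no strictly dominant strategy.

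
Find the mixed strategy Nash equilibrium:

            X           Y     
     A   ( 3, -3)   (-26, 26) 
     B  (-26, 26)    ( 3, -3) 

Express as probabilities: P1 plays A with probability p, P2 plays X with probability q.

p = 0.5, q = 0.5

Work:
Find probabilities that make opponent indifferent:
P2 chooses q to make P1 indifferent between A and B
P1 chooses p to make P2 indifferent between X and Y
Mixed NE: P1 plays (A: 0.5, B: 0.5), P2 plays (X: 0.5, Y: 0.5)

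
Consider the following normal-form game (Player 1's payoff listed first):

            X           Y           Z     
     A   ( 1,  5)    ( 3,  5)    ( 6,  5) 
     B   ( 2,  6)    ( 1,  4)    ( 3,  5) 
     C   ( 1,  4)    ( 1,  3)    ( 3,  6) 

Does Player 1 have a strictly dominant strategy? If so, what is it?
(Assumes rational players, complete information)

No strictly dominant strategy exists for Player 1

Work:
A strategy strictly dominates another if it gives a strictly higher payoff against every opponent action. Compare each pair of P1's strategies column-by-column:
  A vs B: [1 vs 2, 3 vs 1, 6 vs 3] → A does not strictly dominate B (column X: 1 ≤ 2)
  A vs C: [1 vs 1, 3 vs 1, 6 vs 3] → A does not strictly dominate C (column X: 1 ≤ 1)
  B vs A: [2 vs 1, 1 vs 3, 3 vs 6] → B does not strictly dominate A (column Y: 1 ≤ 3)
  B vs C: [2 vs 1, 1 vs 1, 3 vs 3] → B does not strictly dominate C (column Y: 1 ≤ 1)
  C vs A: [1 vs 1, 1 vs 3, 3 vs 6] → C does not strictly dominate A (column X: 1 ≤ 1)
  C vs B: [1 vs 2, 1 vs 1, 3 vs 3] → C does not strictly dominate B (column X: 1 ≤ 2)
No single strategy strictly dominates all others → no strictly dominant strategy.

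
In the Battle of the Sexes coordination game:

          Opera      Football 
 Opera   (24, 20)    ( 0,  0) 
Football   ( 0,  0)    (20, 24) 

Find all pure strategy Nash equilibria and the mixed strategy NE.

Pure NE: (Opera, Opera) and (Football, Football); Mixed NE: p = 0.5455, q = 0.4545

Work:
Check pure NE:
(Opera, Opera): (24, 20) - no unilateral deviation beneficial
(Football, Football): (20, 24) - no unilateral deviation beneficial
Mixed NE: P1 plays Opera with p = 0.5455, P2 plays Opera with q = 0.4545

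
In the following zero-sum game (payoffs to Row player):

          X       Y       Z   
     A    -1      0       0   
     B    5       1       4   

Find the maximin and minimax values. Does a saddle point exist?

Maximin = 1, Minimax = 1, Saddle: True

Work:
Row minimums: [-1, 1] → maximin = 1
Column maximums: [5, 1, 4] → minimax = 1
Saddle point exists! Game value = 1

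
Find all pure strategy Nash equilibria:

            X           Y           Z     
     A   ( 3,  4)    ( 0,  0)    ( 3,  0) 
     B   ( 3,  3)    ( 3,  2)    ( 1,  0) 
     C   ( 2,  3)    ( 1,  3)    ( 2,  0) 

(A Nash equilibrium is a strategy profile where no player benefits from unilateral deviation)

Nash equilibrium: (A, X), (B, X)

Work:
Best responses:
  P1 vs X: payoffs [3, 3, 2] → best response A/B (payoff 3)
  P1 vs Y: payoffs [0, 3, 1] → best response B (payoff 3)
  P1 vs Z: payoffs [3, 1, 2] → best response A (payoff 3)
  P2 vs A: payoffs [4, 0, 0] → best response X (payoff 4)
  P2 vs B: payoffs [3, 2, 0] → best response X (payoff 3)
  P2 vs C: payoffs [3, 3, 0] → best response X/Y (payoff 3)
Mutual best responses: (A,X), (B,X) → Nash equilibria.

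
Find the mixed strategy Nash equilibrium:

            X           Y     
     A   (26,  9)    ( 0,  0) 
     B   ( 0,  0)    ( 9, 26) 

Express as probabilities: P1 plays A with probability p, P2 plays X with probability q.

p = 0.7429, q = 0.2571

Work:
Find probabilities that make opponent indifferent:
P2 chooses q to make P1 indifferent between A and B
P1 chooses p to make P2 indifferent between X and Y
Mixed NE: P1 plays (A: 0.7429, B: 0.2571), P2 plays (X: 0.2571, Y: 0.7429)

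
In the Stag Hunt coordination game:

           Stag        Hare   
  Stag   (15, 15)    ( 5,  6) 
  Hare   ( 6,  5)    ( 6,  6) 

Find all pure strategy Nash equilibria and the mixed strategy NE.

Pure NE: (Stag, Stag) and (Hare, Hare); Mixed NE: p = 0.1, q = 0.1

Work:
Check pure NE:
(Stag, Stag): (15, 15) - no unilateral deviation beneficial
(Hare, Hare): (6, 6) - no unilateral deviation beneficial
Mixed NE: P1 plays Stag with p = 0.1, P2 plays Stag with q = 0.1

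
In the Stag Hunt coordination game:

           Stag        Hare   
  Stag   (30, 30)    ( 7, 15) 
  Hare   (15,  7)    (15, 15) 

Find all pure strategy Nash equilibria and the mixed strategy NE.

Pure NE: (Stag, Stag) and (Hare, Hare); Mixed NE: p = 0.3478, q = 0.3478

Work:
Check pure NE:
(Stag, Stag): (30, 30) - no unilateral deviation beneficial
(Hare, Hare): (15, 15) - no unilateral deviation beneficial
Mixed NE: P1 plays Stag with p = 0.3478, P2 plays Stag with q = 0.3478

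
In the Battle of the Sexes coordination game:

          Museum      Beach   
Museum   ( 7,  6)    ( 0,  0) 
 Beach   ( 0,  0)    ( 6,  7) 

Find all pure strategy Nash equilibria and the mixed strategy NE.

Pure NE: (Museum, Museum) and (Beach, Beach); Mixed NE: p = 0.5385, q = 0.4615

Work:
Check pure NE:
(Museum, Museum): (7, 6) - no unilateral deviation beneficial
(Beach, Beach): (6, 7) - no unilateral deviation beneficial
Mixed NE: P1 plays Museum with p = 0.5385, P2 plays Museum with q = 0.4615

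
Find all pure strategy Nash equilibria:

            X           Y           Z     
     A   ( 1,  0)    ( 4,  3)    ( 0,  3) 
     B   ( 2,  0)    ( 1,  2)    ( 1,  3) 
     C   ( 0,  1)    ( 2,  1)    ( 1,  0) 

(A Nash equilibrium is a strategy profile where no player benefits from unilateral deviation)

Nash equilibrium: (A, Y), (B, Z)

Work:
Best responses:
  P1 vs X: payoffs [1, 2, 0] → best response B (payoff 2)
  P1 vs Y: payoffs [4, 1, 2] → best response A (payoff 4)
  P1 vs Z: payoffs [0, 1, 1] → best response B/C (payoff 1)
  P2 vs A: payoffs [0, 3, 3] → best response Y/Z (payoff 3)
  P2 vs B: payoffs [0, 2, 3] → best response Z (payoff 3)
  P2 vs C: payoffs [1, 1, 0] → best response X/Y (payoff 1)
Mutual best responses: (A,Y), (B,Z) → Nash equilibria.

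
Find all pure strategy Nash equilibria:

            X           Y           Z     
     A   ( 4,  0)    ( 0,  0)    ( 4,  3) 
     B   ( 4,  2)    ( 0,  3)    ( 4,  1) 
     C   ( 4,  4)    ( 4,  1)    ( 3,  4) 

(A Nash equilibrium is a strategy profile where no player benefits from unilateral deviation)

Nash equilibrium: (A, Z), (C, X)

Work:
Best responses:
  P1 vs X: payoffs [4, 4, 4] → best response A/B/C (payoff 4)
  P1 vs Y: payoffs [0, 0, 4] → best response C (payoff 4)
  P1 vs Z: payoffs [4, 4, 3] → best response A/B (payoff 4)
  P2 vs A: payoffs [0, 0, 3] → best response Z (payoff 3)
  P2 vs B: payoffs [2, 3, 1] → best response Y (payoff 3)
  P2 vs C: payoffs [4, 1, 4] → best response X/Z (payoff 4)
Mutual best responses: (A,Z), (C,X) → Nash equilibria.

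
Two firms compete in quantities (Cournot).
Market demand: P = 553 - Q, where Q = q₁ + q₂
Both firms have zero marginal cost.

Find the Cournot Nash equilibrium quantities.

q₁* = q₂* = 184.33; P* = 184.33

Work:
Profit: π_i = P·q_i = (a - q_i - q_j)·q_i
FOC: ∂π_i/∂q_i = a - 2q_i - q_j = 0
Reaction function: q_i = (553 - q_j)/2
Symmetry: q* = 553/3 = 184.33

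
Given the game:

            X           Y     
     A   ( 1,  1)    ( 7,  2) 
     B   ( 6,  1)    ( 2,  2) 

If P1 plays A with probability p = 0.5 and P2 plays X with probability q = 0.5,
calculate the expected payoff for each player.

E[P1] = 4.0, E[P2] = 1.5

Work:
E[P1] = p·q·π₁(A,X) + p·(1-q)·π₁(A,Y) + (1-p)·q·π₁(B,X) + (1-p)·(1-q)·π₁(B,Y)
= 0.5·0.5·1 + 0.5·0.5·7 + 0.5·0.5·6 + 0.5·0.5·2
= 4.0

E[P2] = 1.5 (similar calculation)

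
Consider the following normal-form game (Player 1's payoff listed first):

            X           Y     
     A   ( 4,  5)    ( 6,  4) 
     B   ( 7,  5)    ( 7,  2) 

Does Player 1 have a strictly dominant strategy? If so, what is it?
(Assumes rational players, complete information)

Yes, Player 1's strictly dominant strategy is B

Work:
A strategy strictly dominates another if it gives a strictly higher payoff against every opponent action. Compare each pair of P1's strategies column-by-column:
  A vs B: [4 vs 7, 6 vs 7] → A does not strictly dominate B (column X: 4 ≤ 7)
  B vs A: [7 vs 4, 7 vs 6] → B strictly dominates A
B strictly dominates every other strategy → strictly dominant.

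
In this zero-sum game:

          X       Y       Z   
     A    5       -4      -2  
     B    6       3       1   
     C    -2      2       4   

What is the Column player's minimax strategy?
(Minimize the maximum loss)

Column should play Y, value = 3

Work:
Column player minimizes Row's maximum payoff:
Column X: max payoff to Row = 6
Column Y: max payoff to Row = 3
Column Z: max payoff to Row = 4
Minimum is 3, achieved by column Y.
Minimax strategy: Y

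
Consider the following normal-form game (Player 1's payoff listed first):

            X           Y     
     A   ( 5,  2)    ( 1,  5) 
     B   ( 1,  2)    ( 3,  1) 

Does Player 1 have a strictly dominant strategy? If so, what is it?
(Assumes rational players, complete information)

No strictly dominant strategy exists for Player 1

Work:
A strategy strictly dominates another if it gives a strictly higher payoff against every opponent action. Compare each pair of P1's strategies column-by-column:
  A vs B: [5 vs 1, 1 vs 3] → A does not strictly dominate B (column Y: 1 ≤ 3)
  B vs A: [1 vs 5, 3 vs 1] → B does not strictly dominate A (column X: 1 ≤ 5)
No single strategy strictly dominates all others → no strictly dominant strategy.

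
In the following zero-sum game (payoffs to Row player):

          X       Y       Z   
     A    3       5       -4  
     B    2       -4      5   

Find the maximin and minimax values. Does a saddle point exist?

Maximin = -4, Minimax = 3, Saddle: False

Work:
Row minimums: [-4, -4] → maximin = -4
Column maximums: [3, 5, 5] → minimax = 3
No saddle point (maximin ≠ minimax). Mixed strategy needed.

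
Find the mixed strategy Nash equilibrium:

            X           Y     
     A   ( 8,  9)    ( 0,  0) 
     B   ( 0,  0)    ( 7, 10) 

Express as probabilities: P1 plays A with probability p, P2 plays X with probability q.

p = 0.5263, q = 0.4667

Work:
Find probabilities that make opponent indifferent:
P2 chooses q to make P1 indifferent between A and B
P1 chooses p to make P2 indifferent between X and Y
Mixed NE: P1 plays (A: 0.5263, B: 0.4737), P2 plays (X: 0.4667, Y: 0.5333)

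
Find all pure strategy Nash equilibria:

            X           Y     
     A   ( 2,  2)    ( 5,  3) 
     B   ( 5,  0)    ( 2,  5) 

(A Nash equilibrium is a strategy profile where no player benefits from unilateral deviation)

Nash equilibrium: (A, Y)

Work:
Best responses:
  P1 vs X: payoffs [2, 5] → best response B (payoff 5)
  P1 vs Y: payoffs [5, 2] → best response A (payoff 5)
  P2 vs A: payoffs [2, 3] → best response Y (payoff 3)
  P2 vs B: payoffs [0, 5] → best response Y (payoff 5)
Mutual best responses: (A,Y) → Nash equilibria.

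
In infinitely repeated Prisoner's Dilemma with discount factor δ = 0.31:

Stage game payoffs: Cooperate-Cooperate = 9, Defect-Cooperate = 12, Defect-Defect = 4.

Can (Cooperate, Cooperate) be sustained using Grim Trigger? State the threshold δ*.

δ* = 0.375; since δ = 0.31 < 0.375, cooperation cannot be sustained

Work:
For Grim Trigger:
Cooperate forever: 9/(1-δ)
Defect then punished: 12 + 4·δ/(1-δ)
Need: 9/(1-δ) ≥ 12 + 4·δ/(1-δ)
Solving: δ ≥ (T-R)/(T-P) = (12-9)/(12-4) = 0.375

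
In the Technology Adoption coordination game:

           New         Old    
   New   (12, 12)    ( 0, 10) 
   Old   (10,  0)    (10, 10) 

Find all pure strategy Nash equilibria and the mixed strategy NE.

Pure NE: (New, New) and (Old, Old); Mixed NE: p = 0.8333, q = 0.8333

Work:
Check pure NE:
(New, New): (12, 12) - no unilateral deviation beneficial
(Old, Old): (10, 10) - no unilateral deviation beneficial
Mixed NE: P1 plays New with p = 0.8333, P2 plays New with q = 0.8333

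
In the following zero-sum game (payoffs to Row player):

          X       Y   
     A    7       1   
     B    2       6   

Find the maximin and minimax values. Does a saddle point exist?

Maximin = 2, Minimax = 6, Saddle: False

Work:
Row minimums: [1, 2] → maximin = 2
Column maximums: [7, 6] → minimax = 6
No saddle point (maximin ≠ minimax). Mixed strategy needed.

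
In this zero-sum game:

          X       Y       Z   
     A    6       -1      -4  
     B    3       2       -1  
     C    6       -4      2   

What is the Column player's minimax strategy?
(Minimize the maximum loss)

Column should play Y or Z (all achieve the minimum), value = 2

Work:
Column player minimizes Row's maximum payoff:
Column X: max payoff to Row = 6
Column Y: max payoff to Row = 2
Column Z: max payoff to Row = 2
Minimum is 2, achieved by columns Y, Z (tied).
Each of Y or Z is a minimax strategy.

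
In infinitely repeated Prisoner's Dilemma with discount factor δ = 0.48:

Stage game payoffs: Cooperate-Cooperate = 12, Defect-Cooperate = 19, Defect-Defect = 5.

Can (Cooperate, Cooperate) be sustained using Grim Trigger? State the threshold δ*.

δ* = 0.5; since δ = 0.48 < 0.5, cooperation cannot be sustained

Work:
For Grim Trigger:
Cooperate forever: 12/(1-δ)
Defect then punished: 19 + 5·δ/(1-δ)
Need: 12/(1-δ) ≥ 19 + 5·δ/(1-δ)
Solving: δ ≥ (T-R)/(T-P) = (19-12)/(19-5) = 0.5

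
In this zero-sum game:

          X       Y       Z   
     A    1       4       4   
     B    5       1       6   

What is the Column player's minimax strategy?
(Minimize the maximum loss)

Column should play Y, value = 4

Work:
Column player minimizes Row's maximum payoff:
Column X: max payoff to Row = 5
Column Y: max payoff to Row = 4
Column Z: max payoff to Row = 6
Minimum is 4, achieved by column Y.
Minimax strategy: Y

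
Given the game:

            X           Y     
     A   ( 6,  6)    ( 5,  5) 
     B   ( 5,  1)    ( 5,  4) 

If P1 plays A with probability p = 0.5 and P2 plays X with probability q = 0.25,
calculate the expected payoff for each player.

E[P1] = 5.125, E[P2] = 4.25

Work:
E[P1] = p·q·π₁(A,X) + p·(1-q)·π₁(A,Y) + (1-p)·q·π₁(B,X) + (1-p)·(1-q)·π₁(B,Y)
= 0.5·0.25·6 + 0.5·0.75·5 + 0.5·0.25·5 + 0.5·0.75·5
= 5.125

E[P2] = 4.25 (similar calculation)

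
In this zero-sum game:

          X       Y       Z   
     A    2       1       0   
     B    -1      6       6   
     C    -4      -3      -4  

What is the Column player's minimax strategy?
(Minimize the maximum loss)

Column should play X, value = 2

Work:
Column player minimizes Row's maximum payoff:
Column X: max payoff to Row = 2
Column Y: max payoff to Row = 6
Column Z: max payoff to Row = 6
Minimum is 2, achieved by column X.
Minimax strategy: X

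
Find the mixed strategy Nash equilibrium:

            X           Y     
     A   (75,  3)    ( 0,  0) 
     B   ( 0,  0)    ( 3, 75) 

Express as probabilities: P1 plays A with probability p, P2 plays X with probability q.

p = 0.9615, q = 0.0385

Work:
Find probabilities that make opponent indifferent:
P2 chooses q to make P1 indifferent between A and B
P1 chooses p to make P2 indifferent between X and Y
Mixed NE: P1 plays (A: 0.9615, B: 0.0385), P2 plays (X: 0.0385, Y: 0.9615)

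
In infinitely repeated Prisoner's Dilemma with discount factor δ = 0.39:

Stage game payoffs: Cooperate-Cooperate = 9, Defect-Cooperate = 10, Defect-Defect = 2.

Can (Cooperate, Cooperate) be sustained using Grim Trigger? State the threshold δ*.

δ* = 0.125; since δ = 0.39 ≥ 0.125, cooperation can be sustained

Work:
For Grim Trigger:
Cooperate forever: 9/(1-δ)
Defect then punished: 10 + 2·δ/(1-δ)
Need: 9/(1-δ) ≥ 10 + 2·δ/(1-δ)
Solving: δ ≥ (T-R)/(T-P) = (10-9)/(10-2) = 0.125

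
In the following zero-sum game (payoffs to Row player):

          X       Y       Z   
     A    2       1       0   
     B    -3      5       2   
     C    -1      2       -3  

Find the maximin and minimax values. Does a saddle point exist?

Maximin = 0, Minimax = 2, Saddle: False

Work:
Row minimums: [0, -3, -3] → maximin = 0
Column maximums: [2, 5, 2] → minimax = 2
No saddle point (maximin ≠ minimax). Mixed strategy needed.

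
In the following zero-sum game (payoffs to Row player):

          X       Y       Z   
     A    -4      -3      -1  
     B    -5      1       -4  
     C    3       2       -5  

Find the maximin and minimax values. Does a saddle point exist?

Maximin = -4, Minimax = -1, Saddle: False

Work:
Row minimums: [-4, -5, -5] → maximin = -4
Column maximums: [3, 2, -1] → minimax = -1
No saddle point (maximin ≠ minimax). Mixed strategy needed.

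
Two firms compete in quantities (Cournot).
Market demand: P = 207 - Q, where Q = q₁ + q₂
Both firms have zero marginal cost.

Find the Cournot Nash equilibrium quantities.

q₁* = q₂* = 69.0; P* = 69.0

Work:
Profit: π_i = P·q_i = (a - q_i - q_j)·q_i
FOC: ∂π_i/∂q_i = a - 2q_i - q_j = 0
Reaction function: q_i = (207 - q_j)/2
Symmetry: q* = 207/3 = 69.0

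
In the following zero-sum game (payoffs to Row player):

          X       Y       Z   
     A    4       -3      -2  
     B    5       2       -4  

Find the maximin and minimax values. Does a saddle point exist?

Maximin = -3, Minimax = -2, Saddle: False

Work:
Row minimums: [-3, -4] → maximin = -3
Column maximums: [5, 2, -2] → minimax = -2
No saddle point (maximin ≠ minimax). Mixed strategy needed.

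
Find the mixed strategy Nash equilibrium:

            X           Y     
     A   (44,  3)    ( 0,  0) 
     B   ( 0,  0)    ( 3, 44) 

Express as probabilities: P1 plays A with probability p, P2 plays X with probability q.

p = 0.9362, q = 0.0638

Work:
Find probabilities that make opponent indifferent:
P2 chooses q to make P1 indifferent between A and B
P1 chooses p to make P2 indifferent between X and Y
Mixed NE: P1 plays (A: 0.9362, B: 0.0638), P2 plays (X: 0.0638, Y: 0.9362)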